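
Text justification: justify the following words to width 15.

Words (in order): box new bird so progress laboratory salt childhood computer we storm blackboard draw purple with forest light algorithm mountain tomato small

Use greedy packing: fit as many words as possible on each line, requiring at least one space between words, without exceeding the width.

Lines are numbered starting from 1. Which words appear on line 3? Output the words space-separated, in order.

Answer: laboratory salt

Derivation:
Line 1: ['box', 'new', 'bird', 'so'] (min_width=15, slack=0)
Line 2: ['progress'] (min_width=8, slack=7)
Line 3: ['laboratory', 'salt'] (min_width=15, slack=0)
Line 4: ['childhood'] (min_width=9, slack=6)
Line 5: ['computer', 'we'] (min_width=11, slack=4)
Line 6: ['storm'] (min_width=5, slack=10)
Line 7: ['blackboard', 'draw'] (min_width=15, slack=0)
Line 8: ['purple', 'with'] (min_width=11, slack=4)
Line 9: ['forest', 'light'] (min_width=12, slack=3)
Line 10: ['algorithm'] (min_width=9, slack=6)
Line 11: ['mountain', 'tomato'] (min_width=15, slack=0)
Line 12: ['small'] (min_width=5, slack=10)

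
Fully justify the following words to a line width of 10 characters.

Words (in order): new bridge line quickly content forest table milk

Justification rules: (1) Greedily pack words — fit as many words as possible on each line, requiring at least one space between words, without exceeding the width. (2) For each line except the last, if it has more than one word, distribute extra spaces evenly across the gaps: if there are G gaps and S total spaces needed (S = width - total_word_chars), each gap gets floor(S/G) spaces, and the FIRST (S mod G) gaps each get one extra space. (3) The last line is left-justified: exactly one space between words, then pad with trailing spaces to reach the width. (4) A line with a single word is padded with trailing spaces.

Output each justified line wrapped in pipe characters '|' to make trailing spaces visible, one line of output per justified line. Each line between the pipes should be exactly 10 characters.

Line 1: ['new', 'bridge'] (min_width=10, slack=0)
Line 2: ['line'] (min_width=4, slack=6)
Line 3: ['quickly'] (min_width=7, slack=3)
Line 4: ['content'] (min_width=7, slack=3)
Line 5: ['forest'] (min_width=6, slack=4)
Line 6: ['table', 'milk'] (min_width=10, slack=0)

Answer: |new bridge|
|line      |
|quickly   |
|content   |
|forest    |
|table milk|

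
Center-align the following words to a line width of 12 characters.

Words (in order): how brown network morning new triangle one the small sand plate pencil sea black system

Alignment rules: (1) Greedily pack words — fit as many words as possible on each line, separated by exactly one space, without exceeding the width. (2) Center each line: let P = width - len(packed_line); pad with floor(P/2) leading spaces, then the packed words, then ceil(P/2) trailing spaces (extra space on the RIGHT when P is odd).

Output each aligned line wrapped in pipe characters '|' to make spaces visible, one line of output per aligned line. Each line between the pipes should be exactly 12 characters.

Line 1: ['how', 'brown'] (min_width=9, slack=3)
Line 2: ['network'] (min_width=7, slack=5)
Line 3: ['morning', 'new'] (min_width=11, slack=1)
Line 4: ['triangle', 'one'] (min_width=12, slack=0)
Line 5: ['the', 'small'] (min_width=9, slack=3)
Line 6: ['sand', 'plate'] (min_width=10, slack=2)
Line 7: ['pencil', 'sea'] (min_width=10, slack=2)
Line 8: ['black', 'system'] (min_width=12, slack=0)

Answer: | how brown  |
|  network   |
|morning new |
|triangle one|
| the small  |
| sand plate |
| pencil sea |
|black system|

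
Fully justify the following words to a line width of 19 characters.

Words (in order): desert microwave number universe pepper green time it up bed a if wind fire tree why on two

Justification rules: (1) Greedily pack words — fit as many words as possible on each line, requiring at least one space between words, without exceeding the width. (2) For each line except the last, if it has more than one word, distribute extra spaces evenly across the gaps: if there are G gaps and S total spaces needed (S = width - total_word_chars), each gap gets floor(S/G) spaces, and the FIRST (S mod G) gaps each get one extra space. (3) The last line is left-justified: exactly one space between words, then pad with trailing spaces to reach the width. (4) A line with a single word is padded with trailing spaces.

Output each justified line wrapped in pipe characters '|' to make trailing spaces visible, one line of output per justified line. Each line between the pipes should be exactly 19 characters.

Answer: |desert    microwave|
|number     universe|
|pepper  green  time|
|it up bed a if wind|
|fire  tree  why  on|
|two                |

Derivation:
Line 1: ['desert', 'microwave'] (min_width=16, slack=3)
Line 2: ['number', 'universe'] (min_width=15, slack=4)
Line 3: ['pepper', 'green', 'time'] (min_width=17, slack=2)
Line 4: ['it', 'up', 'bed', 'a', 'if', 'wind'] (min_width=19, slack=0)
Line 5: ['fire', 'tree', 'why', 'on'] (min_width=16, slack=3)
Line 6: ['two'] (min_width=3, slack=16)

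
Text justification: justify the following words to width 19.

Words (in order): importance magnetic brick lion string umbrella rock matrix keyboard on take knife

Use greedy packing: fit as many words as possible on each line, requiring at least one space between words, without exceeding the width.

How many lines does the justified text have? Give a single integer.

Answer: 5

Derivation:
Line 1: ['importance', 'magnetic'] (min_width=19, slack=0)
Line 2: ['brick', 'lion', 'string'] (min_width=17, slack=2)
Line 3: ['umbrella', 'rock'] (min_width=13, slack=6)
Line 4: ['matrix', 'keyboard', 'on'] (min_width=18, slack=1)
Line 5: ['take', 'knife'] (min_width=10, slack=9)
Total lines: 5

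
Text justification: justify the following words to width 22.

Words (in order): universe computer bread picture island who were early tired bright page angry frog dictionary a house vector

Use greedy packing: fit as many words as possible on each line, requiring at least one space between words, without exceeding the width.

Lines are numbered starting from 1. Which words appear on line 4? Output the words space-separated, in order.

Line 1: ['universe', 'computer'] (min_width=17, slack=5)
Line 2: ['bread', 'picture', 'island'] (min_width=20, slack=2)
Line 3: ['who', 'were', 'early', 'tired'] (min_width=20, slack=2)
Line 4: ['bright', 'page', 'angry', 'frog'] (min_width=22, slack=0)
Line 5: ['dictionary', 'a', 'house'] (min_width=18, slack=4)
Line 6: ['vector'] (min_width=6, slack=16)

Answer: bright page angry frog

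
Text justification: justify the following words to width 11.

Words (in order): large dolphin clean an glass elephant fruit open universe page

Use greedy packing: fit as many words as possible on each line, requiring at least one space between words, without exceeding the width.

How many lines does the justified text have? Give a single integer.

Line 1: ['large'] (min_width=5, slack=6)
Line 2: ['dolphin'] (min_width=7, slack=4)
Line 3: ['clean', 'an'] (min_width=8, slack=3)
Line 4: ['glass'] (min_width=5, slack=6)
Line 5: ['elephant'] (min_width=8, slack=3)
Line 6: ['fruit', 'open'] (min_width=10, slack=1)
Line 7: ['universe'] (min_width=8, slack=3)
Line 8: ['page'] (min_width=4, slack=7)
Total lines: 8

Answer: 8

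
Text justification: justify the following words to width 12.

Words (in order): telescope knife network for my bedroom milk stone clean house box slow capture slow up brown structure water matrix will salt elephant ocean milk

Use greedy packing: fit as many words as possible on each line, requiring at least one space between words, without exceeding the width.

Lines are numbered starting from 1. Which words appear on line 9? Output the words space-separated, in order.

Answer: up brown

Derivation:
Line 1: ['telescope'] (min_width=9, slack=3)
Line 2: ['knife'] (min_width=5, slack=7)
Line 3: ['network', 'for'] (min_width=11, slack=1)
Line 4: ['my', 'bedroom'] (min_width=10, slack=2)
Line 5: ['milk', 'stone'] (min_width=10, slack=2)
Line 6: ['clean', 'house'] (min_width=11, slack=1)
Line 7: ['box', 'slow'] (min_width=8, slack=4)
Line 8: ['capture', 'slow'] (min_width=12, slack=0)
Line 9: ['up', 'brown'] (min_width=8, slack=4)
Line 10: ['structure'] (min_width=9, slack=3)
Line 11: ['water', 'matrix'] (min_width=12, slack=0)
Line 12: ['will', 'salt'] (min_width=9, slack=3)
Line 13: ['elephant'] (min_width=8, slack=4)
Line 14: ['ocean', 'milk'] (min_width=10, slack=2)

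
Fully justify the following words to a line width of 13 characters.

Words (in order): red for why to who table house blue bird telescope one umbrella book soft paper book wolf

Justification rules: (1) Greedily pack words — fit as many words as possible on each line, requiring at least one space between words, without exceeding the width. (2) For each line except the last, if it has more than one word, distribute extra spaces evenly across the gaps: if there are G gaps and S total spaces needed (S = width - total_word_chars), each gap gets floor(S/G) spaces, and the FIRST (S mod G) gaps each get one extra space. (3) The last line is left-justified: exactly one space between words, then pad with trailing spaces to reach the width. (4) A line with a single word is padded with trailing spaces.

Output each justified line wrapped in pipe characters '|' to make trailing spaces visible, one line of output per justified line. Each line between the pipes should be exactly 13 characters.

Line 1: ['red', 'for', 'why'] (min_width=11, slack=2)
Line 2: ['to', 'who', 'table'] (min_width=12, slack=1)
Line 3: ['house', 'blue'] (min_width=10, slack=3)
Line 4: ['bird'] (min_width=4, slack=9)
Line 5: ['telescope', 'one'] (min_width=13, slack=0)
Line 6: ['umbrella', 'book'] (min_width=13, slack=0)
Line 7: ['soft', 'paper'] (min_width=10, slack=3)
Line 8: ['book', 'wolf'] (min_width=9, slack=4)

Answer: |red  for  why|
|to  who table|
|house    blue|
|bird         |
|telescope one|
|umbrella book|
|soft    paper|
|book wolf    |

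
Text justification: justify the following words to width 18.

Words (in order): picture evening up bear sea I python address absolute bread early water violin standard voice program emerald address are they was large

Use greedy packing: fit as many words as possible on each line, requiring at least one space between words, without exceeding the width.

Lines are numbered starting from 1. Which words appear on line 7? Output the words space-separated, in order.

Answer: emerald address

Derivation:
Line 1: ['picture', 'evening', 'up'] (min_width=18, slack=0)
Line 2: ['bear', 'sea', 'I', 'python'] (min_width=17, slack=1)
Line 3: ['address', 'absolute'] (min_width=16, slack=2)
Line 4: ['bread', 'early', 'water'] (min_width=17, slack=1)
Line 5: ['violin', 'standard'] (min_width=15, slack=3)
Line 6: ['voice', 'program'] (min_width=13, slack=5)
Line 7: ['emerald', 'address'] (min_width=15, slack=3)
Line 8: ['are', 'they', 'was', 'large'] (min_width=18, slack=0)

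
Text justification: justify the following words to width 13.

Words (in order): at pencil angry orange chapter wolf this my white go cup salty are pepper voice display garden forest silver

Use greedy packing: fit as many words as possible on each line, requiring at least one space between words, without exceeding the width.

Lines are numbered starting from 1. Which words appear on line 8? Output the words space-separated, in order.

Line 1: ['at', 'pencil'] (min_width=9, slack=4)
Line 2: ['angry', 'orange'] (min_width=12, slack=1)
Line 3: ['chapter', 'wolf'] (min_width=12, slack=1)
Line 4: ['this', 'my', 'white'] (min_width=13, slack=0)
Line 5: ['go', 'cup', 'salty'] (min_width=12, slack=1)
Line 6: ['are', 'pepper'] (min_width=10, slack=3)
Line 7: ['voice', 'display'] (min_width=13, slack=0)
Line 8: ['garden', 'forest'] (min_width=13, slack=0)
Line 9: ['silver'] (min_width=6, slack=7)

Answer: garden forest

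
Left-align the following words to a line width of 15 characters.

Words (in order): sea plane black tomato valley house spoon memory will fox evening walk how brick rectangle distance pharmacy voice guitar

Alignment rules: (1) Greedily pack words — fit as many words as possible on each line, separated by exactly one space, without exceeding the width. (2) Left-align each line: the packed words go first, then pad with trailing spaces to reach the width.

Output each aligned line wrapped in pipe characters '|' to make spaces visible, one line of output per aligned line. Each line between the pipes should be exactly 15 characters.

Line 1: ['sea', 'plane', 'black'] (min_width=15, slack=0)
Line 2: ['tomato', 'valley'] (min_width=13, slack=2)
Line 3: ['house', 'spoon'] (min_width=11, slack=4)
Line 4: ['memory', 'will', 'fox'] (min_width=15, slack=0)
Line 5: ['evening', 'walk'] (min_width=12, slack=3)
Line 6: ['how', 'brick'] (min_width=9, slack=6)
Line 7: ['rectangle'] (min_width=9, slack=6)
Line 8: ['distance'] (min_width=8, slack=7)
Line 9: ['pharmacy', 'voice'] (min_width=14, slack=1)
Line 10: ['guitar'] (min_width=6, slack=9)

Answer: |sea plane black|
|tomato valley  |
|house spoon    |
|memory will fox|
|evening walk   |
|how brick      |
|rectangle      |
|distance       |
|pharmacy voice |
|guitar         |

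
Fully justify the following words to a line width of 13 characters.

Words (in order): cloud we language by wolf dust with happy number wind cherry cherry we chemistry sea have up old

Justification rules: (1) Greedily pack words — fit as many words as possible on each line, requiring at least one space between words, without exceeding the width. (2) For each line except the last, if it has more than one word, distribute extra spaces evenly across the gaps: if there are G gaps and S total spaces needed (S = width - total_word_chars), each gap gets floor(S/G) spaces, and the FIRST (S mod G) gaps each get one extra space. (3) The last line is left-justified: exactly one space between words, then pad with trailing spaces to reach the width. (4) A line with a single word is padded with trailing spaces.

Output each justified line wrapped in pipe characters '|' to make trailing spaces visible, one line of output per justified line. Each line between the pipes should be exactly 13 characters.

Answer: |cloud      we|
|language   by|
|wolf     dust|
|with    happy|
|number   wind|
|cherry cherry|
|we  chemistry|
|sea  have  up|
|old          |

Derivation:
Line 1: ['cloud', 'we'] (min_width=8, slack=5)
Line 2: ['language', 'by'] (min_width=11, slack=2)
Line 3: ['wolf', 'dust'] (min_width=9, slack=4)
Line 4: ['with', 'happy'] (min_width=10, slack=3)
Line 5: ['number', 'wind'] (min_width=11, slack=2)
Line 6: ['cherry', 'cherry'] (min_width=13, slack=0)
Line 7: ['we', 'chemistry'] (min_width=12, slack=1)
Line 8: ['sea', 'have', 'up'] (min_width=11, slack=2)
Line 9: ['old'] (min_width=3, slack=10)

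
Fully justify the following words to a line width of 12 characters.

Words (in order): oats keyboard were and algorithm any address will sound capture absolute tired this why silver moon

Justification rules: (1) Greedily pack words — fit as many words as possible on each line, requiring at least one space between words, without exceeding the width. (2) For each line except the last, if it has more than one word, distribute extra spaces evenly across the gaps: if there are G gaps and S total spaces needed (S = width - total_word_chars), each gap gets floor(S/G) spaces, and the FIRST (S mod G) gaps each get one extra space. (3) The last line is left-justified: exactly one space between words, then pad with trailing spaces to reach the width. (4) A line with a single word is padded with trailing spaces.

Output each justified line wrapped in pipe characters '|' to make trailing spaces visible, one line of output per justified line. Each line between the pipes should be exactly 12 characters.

Line 1: ['oats'] (min_width=4, slack=8)
Line 2: ['keyboard'] (min_width=8, slack=4)
Line 3: ['were', 'and'] (min_width=8, slack=4)
Line 4: ['algorithm'] (min_width=9, slack=3)
Line 5: ['any', 'address'] (min_width=11, slack=1)
Line 6: ['will', 'sound'] (min_width=10, slack=2)
Line 7: ['capture'] (min_width=7, slack=5)
Line 8: ['absolute'] (min_width=8, slack=4)
Line 9: ['tired', 'this'] (min_width=10, slack=2)
Line 10: ['why', 'silver'] (min_width=10, slack=2)
Line 11: ['moon'] (min_width=4, slack=8)

Answer: |oats        |
|keyboard    |
|were     and|
|algorithm   |
|any  address|
|will   sound|
|capture     |
|absolute    |
|tired   this|
|why   silver|
|moon        |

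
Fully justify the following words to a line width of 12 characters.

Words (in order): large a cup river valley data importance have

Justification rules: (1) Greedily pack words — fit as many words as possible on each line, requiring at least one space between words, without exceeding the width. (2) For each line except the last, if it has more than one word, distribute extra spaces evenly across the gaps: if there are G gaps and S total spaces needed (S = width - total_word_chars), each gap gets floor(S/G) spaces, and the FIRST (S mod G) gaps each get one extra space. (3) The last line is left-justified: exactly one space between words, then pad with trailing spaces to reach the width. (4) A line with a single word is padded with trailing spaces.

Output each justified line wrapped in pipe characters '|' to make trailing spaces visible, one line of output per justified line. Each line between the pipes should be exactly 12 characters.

Line 1: ['large', 'a', 'cup'] (min_width=11, slack=1)
Line 2: ['river', 'valley'] (min_width=12, slack=0)
Line 3: ['data'] (min_width=4, slack=8)
Line 4: ['importance'] (min_width=10, slack=2)
Line 5: ['have'] (min_width=4, slack=8)

Answer: |large  a cup|
|river valley|
|data        |
|importance  |
|have        |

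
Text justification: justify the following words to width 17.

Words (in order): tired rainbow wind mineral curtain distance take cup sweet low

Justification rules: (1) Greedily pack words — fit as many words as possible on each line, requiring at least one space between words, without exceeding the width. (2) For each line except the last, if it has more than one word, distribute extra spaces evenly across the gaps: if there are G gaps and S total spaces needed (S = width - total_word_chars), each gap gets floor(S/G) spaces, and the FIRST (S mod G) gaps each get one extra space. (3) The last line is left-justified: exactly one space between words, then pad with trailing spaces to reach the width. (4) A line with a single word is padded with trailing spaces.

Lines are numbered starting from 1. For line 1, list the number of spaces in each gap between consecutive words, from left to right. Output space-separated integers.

Answer: 5

Derivation:
Line 1: ['tired', 'rainbow'] (min_width=13, slack=4)
Line 2: ['wind', 'mineral'] (min_width=12, slack=5)
Line 3: ['curtain', 'distance'] (min_width=16, slack=1)
Line 4: ['take', 'cup', 'sweet'] (min_width=14, slack=3)
Line 5: ['low'] (min_width=3, slack=14)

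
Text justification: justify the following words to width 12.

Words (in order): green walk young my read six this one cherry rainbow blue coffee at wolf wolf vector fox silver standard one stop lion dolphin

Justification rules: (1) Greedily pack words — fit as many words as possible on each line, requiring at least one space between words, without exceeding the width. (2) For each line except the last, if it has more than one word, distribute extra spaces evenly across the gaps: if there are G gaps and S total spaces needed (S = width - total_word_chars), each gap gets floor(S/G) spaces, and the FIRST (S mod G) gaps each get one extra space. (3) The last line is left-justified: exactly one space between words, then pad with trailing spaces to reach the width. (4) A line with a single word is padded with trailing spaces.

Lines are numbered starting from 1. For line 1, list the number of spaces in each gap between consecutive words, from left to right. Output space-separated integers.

Answer: 3

Derivation:
Line 1: ['green', 'walk'] (min_width=10, slack=2)
Line 2: ['young', 'my'] (min_width=8, slack=4)
Line 3: ['read', 'six'] (min_width=8, slack=4)
Line 4: ['this', 'one'] (min_width=8, slack=4)
Line 5: ['cherry'] (min_width=6, slack=6)
Line 6: ['rainbow', 'blue'] (min_width=12, slack=0)
Line 7: ['coffee', 'at'] (min_width=9, slack=3)
Line 8: ['wolf', 'wolf'] (min_width=9, slack=3)
Line 9: ['vector', 'fox'] (min_width=10, slack=2)
Line 10: ['silver'] (min_width=6, slack=6)
Line 11: ['standard', 'one'] (min_width=12, slack=0)
Line 12: ['stop', 'lion'] (min_width=9, slack=3)
Line 13: ['dolphin'] (min_width=7, slack=5)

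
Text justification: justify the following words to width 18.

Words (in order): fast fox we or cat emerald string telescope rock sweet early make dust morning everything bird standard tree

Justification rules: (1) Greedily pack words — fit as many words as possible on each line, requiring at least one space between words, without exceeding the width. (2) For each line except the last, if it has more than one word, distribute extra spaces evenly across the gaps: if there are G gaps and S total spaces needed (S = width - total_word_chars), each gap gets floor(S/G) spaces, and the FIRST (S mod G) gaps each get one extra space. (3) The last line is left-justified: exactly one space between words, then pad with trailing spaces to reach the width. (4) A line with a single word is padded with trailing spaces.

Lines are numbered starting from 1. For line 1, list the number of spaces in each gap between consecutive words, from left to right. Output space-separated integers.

Answer: 1 1 1 1

Derivation:
Line 1: ['fast', 'fox', 'we', 'or', 'cat'] (min_width=18, slack=0)
Line 2: ['emerald', 'string'] (min_width=14, slack=4)
Line 3: ['telescope', 'rock'] (min_width=14, slack=4)
Line 4: ['sweet', 'early', 'make'] (min_width=16, slack=2)
Line 5: ['dust', 'morning'] (min_width=12, slack=6)
Line 6: ['everything', 'bird'] (min_width=15, slack=3)
Line 7: ['standard', 'tree'] (min_width=13, slack=5)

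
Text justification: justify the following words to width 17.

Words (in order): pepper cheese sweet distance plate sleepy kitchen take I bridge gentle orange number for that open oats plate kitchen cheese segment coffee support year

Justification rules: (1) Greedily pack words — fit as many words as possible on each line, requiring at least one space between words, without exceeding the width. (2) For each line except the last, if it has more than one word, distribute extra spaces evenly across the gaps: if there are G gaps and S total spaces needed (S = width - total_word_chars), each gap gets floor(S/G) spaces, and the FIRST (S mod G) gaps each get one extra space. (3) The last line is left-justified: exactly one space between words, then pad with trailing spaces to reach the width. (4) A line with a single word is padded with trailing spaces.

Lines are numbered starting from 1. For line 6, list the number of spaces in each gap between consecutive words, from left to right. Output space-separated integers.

Answer: 1 1

Derivation:
Line 1: ['pepper', 'cheese'] (min_width=13, slack=4)
Line 2: ['sweet', 'distance'] (min_width=14, slack=3)
Line 3: ['plate', 'sleepy'] (min_width=12, slack=5)
Line 4: ['kitchen', 'take', 'I'] (min_width=14, slack=3)
Line 5: ['bridge', 'gentle'] (min_width=13, slack=4)
Line 6: ['orange', 'number', 'for'] (min_width=17, slack=0)
Line 7: ['that', 'open', 'oats'] (min_width=14, slack=3)
Line 8: ['plate', 'kitchen'] (min_width=13, slack=4)
Line 9: ['cheese', 'segment'] (min_width=14, slack=3)
Line 10: ['coffee', 'support'] (min_width=14, slack=3)
Line 11: ['year'] (min_width=4, slack=13)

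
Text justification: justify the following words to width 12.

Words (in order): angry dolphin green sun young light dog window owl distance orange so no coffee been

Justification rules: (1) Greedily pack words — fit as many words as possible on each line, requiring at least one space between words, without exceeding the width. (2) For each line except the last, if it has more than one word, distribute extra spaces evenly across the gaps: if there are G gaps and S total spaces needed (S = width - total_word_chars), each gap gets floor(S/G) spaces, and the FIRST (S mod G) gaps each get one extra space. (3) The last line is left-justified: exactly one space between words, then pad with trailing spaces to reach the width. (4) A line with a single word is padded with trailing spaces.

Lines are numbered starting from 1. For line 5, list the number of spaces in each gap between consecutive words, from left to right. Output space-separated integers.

Line 1: ['angry'] (min_width=5, slack=7)
Line 2: ['dolphin'] (min_width=7, slack=5)
Line 3: ['green', 'sun'] (min_width=9, slack=3)
Line 4: ['young', 'light'] (min_width=11, slack=1)
Line 5: ['dog', 'window'] (min_width=10, slack=2)
Line 6: ['owl', 'distance'] (min_width=12, slack=0)
Line 7: ['orange', 'so', 'no'] (min_width=12, slack=0)
Line 8: ['coffee', 'been'] (min_width=11, slack=1)

Answer: 3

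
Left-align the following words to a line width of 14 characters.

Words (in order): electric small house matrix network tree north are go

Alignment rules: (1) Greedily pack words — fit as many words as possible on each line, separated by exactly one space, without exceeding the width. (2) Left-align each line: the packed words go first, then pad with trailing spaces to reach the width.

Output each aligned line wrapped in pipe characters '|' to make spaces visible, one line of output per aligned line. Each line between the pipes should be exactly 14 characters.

Answer: |electric small|
|house matrix  |
|network tree  |
|north are go  |

Derivation:
Line 1: ['electric', 'small'] (min_width=14, slack=0)
Line 2: ['house', 'matrix'] (min_width=12, slack=2)
Line 3: ['network', 'tree'] (min_width=12, slack=2)
Line 4: ['north', 'are', 'go'] (min_width=12, slack=2)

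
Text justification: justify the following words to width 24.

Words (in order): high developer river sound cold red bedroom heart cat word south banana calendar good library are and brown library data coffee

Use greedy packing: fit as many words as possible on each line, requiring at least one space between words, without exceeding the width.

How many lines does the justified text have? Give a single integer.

Answer: 6

Derivation:
Line 1: ['high', 'developer', 'river'] (min_width=20, slack=4)
Line 2: ['sound', 'cold', 'red', 'bedroom'] (min_width=22, slack=2)
Line 3: ['heart', 'cat', 'word', 'south'] (min_width=20, slack=4)
Line 4: ['banana', 'calendar', 'good'] (min_width=20, slack=4)
Line 5: ['library', 'are', 'and', 'brown'] (min_width=21, slack=3)
Line 6: ['library', 'data', 'coffee'] (min_width=19, slack=5)
Total lines: 6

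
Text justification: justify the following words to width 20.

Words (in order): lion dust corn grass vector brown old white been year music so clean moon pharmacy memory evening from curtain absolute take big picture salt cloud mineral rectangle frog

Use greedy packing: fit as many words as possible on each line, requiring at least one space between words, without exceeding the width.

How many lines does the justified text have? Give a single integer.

Line 1: ['lion', 'dust', 'corn', 'grass'] (min_width=20, slack=0)
Line 2: ['vector', 'brown', 'old'] (min_width=16, slack=4)
Line 3: ['white', 'been', 'year'] (min_width=15, slack=5)
Line 4: ['music', 'so', 'clean', 'moon'] (min_width=19, slack=1)
Line 5: ['pharmacy', 'memory'] (min_width=15, slack=5)
Line 6: ['evening', 'from', 'curtain'] (min_width=20, slack=0)
Line 7: ['absolute', 'take', 'big'] (min_width=17, slack=3)
Line 8: ['picture', 'salt', 'cloud'] (min_width=18, slack=2)
Line 9: ['mineral', 'rectangle'] (min_width=17, slack=3)
Line 10: ['frog'] (min_width=4, slack=16)
Total lines: 10

Answer: 10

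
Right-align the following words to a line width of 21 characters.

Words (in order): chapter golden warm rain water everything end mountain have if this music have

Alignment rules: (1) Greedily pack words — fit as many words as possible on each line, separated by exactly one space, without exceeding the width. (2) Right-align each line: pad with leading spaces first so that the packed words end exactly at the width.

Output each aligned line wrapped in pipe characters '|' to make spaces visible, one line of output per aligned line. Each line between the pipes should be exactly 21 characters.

Line 1: ['chapter', 'golden', 'warm'] (min_width=19, slack=2)
Line 2: ['rain', 'water', 'everything'] (min_width=21, slack=0)
Line 3: ['end', 'mountain', 'have', 'if'] (min_width=20, slack=1)
Line 4: ['this', 'music', 'have'] (min_width=15, slack=6)

Answer: |  chapter golden warm|
|rain water everything|
| end mountain have if|
|      this music have|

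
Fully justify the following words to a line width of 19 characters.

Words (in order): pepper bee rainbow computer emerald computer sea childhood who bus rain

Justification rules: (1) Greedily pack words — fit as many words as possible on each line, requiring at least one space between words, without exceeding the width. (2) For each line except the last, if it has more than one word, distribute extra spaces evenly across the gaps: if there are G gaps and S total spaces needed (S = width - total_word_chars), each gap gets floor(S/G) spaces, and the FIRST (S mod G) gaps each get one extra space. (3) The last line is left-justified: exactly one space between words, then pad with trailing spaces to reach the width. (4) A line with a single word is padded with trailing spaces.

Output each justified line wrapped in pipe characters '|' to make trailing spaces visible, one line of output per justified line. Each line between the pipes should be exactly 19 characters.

Line 1: ['pepper', 'bee', 'rainbow'] (min_width=18, slack=1)
Line 2: ['computer', 'emerald'] (min_width=16, slack=3)
Line 3: ['computer', 'sea'] (min_width=12, slack=7)
Line 4: ['childhood', 'who', 'bus'] (min_width=17, slack=2)
Line 5: ['rain'] (min_width=4, slack=15)

Answer: |pepper  bee rainbow|
|computer    emerald|
|computer        sea|
|childhood  who  bus|
|rain               |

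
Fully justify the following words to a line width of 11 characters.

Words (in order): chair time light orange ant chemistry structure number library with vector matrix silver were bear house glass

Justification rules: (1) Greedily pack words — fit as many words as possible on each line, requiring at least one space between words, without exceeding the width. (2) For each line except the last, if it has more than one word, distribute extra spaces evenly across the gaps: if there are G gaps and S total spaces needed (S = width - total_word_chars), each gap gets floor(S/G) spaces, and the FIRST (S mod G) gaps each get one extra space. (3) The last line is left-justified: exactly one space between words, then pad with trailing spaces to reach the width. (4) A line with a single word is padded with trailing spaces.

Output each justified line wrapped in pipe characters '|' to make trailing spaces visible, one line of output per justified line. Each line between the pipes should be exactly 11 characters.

Line 1: ['chair', 'time'] (min_width=10, slack=1)
Line 2: ['light'] (min_width=5, slack=6)
Line 3: ['orange', 'ant'] (min_width=10, slack=1)
Line 4: ['chemistry'] (min_width=9, slack=2)
Line 5: ['structure'] (min_width=9, slack=2)
Line 6: ['number'] (min_width=6, slack=5)
Line 7: ['library'] (min_width=7, slack=4)
Line 8: ['with', 'vector'] (min_width=11, slack=0)
Line 9: ['matrix'] (min_width=6, slack=5)
Line 10: ['silver', 'were'] (min_width=11, slack=0)
Line 11: ['bear', 'house'] (min_width=10, slack=1)
Line 12: ['glass'] (min_width=5, slack=6)

Answer: |chair  time|
|light      |
|orange  ant|
|chemistry  |
|structure  |
|number     |
|library    |
|with vector|
|matrix     |
|silver were|
|bear  house|
|glass      |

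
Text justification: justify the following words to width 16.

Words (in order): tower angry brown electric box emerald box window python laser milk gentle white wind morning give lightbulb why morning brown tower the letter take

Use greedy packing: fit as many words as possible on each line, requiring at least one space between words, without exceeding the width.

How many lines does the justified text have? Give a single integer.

Line 1: ['tower', 'angry'] (min_width=11, slack=5)
Line 2: ['brown', 'electric'] (min_width=14, slack=2)
Line 3: ['box', 'emerald', 'box'] (min_width=15, slack=1)
Line 4: ['window', 'python'] (min_width=13, slack=3)
Line 5: ['laser', 'milk'] (min_width=10, slack=6)
Line 6: ['gentle', 'white'] (min_width=12, slack=4)
Line 7: ['wind', 'morning'] (min_width=12, slack=4)
Line 8: ['give', 'lightbulb'] (min_width=14, slack=2)
Line 9: ['why', 'morning'] (min_width=11, slack=5)
Line 10: ['brown', 'tower', 'the'] (min_width=15, slack=1)
Line 11: ['letter', 'take'] (min_width=11, slack=5)
Total lines: 11

Answer: 11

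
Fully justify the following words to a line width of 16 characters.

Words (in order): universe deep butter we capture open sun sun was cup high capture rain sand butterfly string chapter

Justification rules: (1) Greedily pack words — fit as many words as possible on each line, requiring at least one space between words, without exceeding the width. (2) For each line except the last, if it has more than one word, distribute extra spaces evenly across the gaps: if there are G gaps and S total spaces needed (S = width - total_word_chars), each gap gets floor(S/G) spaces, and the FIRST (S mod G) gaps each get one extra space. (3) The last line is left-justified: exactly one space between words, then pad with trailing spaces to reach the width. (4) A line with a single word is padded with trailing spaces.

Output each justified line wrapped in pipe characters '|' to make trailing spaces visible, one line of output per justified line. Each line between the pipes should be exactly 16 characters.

Line 1: ['universe', 'deep'] (min_width=13, slack=3)
Line 2: ['butter', 'we'] (min_width=9, slack=7)
Line 3: ['capture', 'open', 'sun'] (min_width=16, slack=0)
Line 4: ['sun', 'was', 'cup', 'high'] (min_width=16, slack=0)
Line 5: ['capture', 'rain'] (min_width=12, slack=4)
Line 6: ['sand', 'butterfly'] (min_width=14, slack=2)
Line 7: ['string', 'chapter'] (min_width=14, slack=2)

Answer: |universe    deep|
|butter        we|
|capture open sun|
|sun was cup high|
|capture     rain|
|sand   butterfly|
|string chapter  |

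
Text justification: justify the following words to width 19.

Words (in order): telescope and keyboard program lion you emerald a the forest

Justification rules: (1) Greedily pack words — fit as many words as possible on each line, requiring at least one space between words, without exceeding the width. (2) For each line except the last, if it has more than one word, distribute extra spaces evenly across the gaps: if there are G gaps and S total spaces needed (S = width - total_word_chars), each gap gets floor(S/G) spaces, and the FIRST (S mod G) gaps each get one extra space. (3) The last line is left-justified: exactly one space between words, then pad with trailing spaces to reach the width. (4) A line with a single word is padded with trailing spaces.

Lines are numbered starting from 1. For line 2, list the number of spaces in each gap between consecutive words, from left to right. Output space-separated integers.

Line 1: ['telescope', 'and'] (min_width=13, slack=6)
Line 2: ['keyboard', 'program'] (min_width=16, slack=3)
Line 3: ['lion', 'you', 'emerald', 'a'] (min_width=18, slack=1)
Line 4: ['the', 'forest'] (min_width=10, slack=9)

Answer: 4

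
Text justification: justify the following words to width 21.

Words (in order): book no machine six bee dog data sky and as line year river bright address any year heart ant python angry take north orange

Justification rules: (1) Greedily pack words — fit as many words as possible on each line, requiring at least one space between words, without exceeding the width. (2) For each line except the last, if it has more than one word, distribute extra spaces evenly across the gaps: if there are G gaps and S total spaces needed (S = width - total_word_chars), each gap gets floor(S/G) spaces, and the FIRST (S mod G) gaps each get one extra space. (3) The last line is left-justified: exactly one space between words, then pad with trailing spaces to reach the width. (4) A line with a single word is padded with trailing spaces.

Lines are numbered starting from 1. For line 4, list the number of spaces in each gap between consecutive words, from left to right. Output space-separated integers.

Line 1: ['book', 'no', 'machine', 'six'] (min_width=19, slack=2)
Line 2: ['bee', 'dog', 'data', 'sky', 'and'] (min_width=20, slack=1)
Line 3: ['as', 'line', 'year', 'river'] (min_width=18, slack=3)
Line 4: ['bright', 'address', 'any'] (min_width=18, slack=3)
Line 5: ['year', 'heart', 'ant', 'python'] (min_width=21, slack=0)
Line 6: ['angry', 'take', 'north'] (min_width=16, slack=5)
Line 7: ['orange'] (min_width=6, slack=15)

Answer: 3 2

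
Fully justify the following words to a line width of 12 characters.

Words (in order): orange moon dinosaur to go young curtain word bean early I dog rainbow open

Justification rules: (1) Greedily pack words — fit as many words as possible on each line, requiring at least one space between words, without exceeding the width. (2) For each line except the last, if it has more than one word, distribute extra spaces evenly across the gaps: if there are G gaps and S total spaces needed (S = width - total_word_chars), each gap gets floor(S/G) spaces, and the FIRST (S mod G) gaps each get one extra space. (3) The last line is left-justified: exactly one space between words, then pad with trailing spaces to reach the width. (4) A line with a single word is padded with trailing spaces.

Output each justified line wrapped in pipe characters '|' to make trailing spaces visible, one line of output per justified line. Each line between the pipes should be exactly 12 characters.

Line 1: ['orange', 'moon'] (min_width=11, slack=1)
Line 2: ['dinosaur', 'to'] (min_width=11, slack=1)
Line 3: ['go', 'young'] (min_width=8, slack=4)
Line 4: ['curtain', 'word'] (min_width=12, slack=0)
Line 5: ['bean', 'early', 'I'] (min_width=12, slack=0)
Line 6: ['dog', 'rainbow'] (min_width=11, slack=1)
Line 7: ['open'] (min_width=4, slack=8)

Answer: |orange  moon|
|dinosaur  to|
|go     young|
|curtain word|
|bean early I|
|dog  rainbow|
|open        |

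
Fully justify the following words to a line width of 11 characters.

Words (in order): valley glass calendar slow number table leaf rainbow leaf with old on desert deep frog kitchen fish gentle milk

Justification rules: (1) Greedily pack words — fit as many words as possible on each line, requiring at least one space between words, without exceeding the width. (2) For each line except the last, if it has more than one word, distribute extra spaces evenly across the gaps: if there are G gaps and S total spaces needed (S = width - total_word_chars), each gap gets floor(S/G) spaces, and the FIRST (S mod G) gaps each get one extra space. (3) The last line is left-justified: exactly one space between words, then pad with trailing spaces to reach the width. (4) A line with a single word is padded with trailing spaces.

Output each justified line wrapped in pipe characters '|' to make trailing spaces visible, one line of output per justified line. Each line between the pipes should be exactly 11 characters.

Line 1: ['valley'] (min_width=6, slack=5)
Line 2: ['glass'] (min_width=5, slack=6)
Line 3: ['calendar'] (min_width=8, slack=3)
Line 4: ['slow', 'number'] (min_width=11, slack=0)
Line 5: ['table', 'leaf'] (min_width=10, slack=1)
Line 6: ['rainbow'] (min_width=7, slack=4)
Line 7: ['leaf', 'with'] (min_width=9, slack=2)
Line 8: ['old', 'on'] (min_width=6, slack=5)
Line 9: ['desert', 'deep'] (min_width=11, slack=0)
Line 10: ['frog'] (min_width=4, slack=7)
Line 11: ['kitchen'] (min_width=7, slack=4)
Line 12: ['fish', 'gentle'] (min_width=11, slack=0)
Line 13: ['milk'] (min_width=4, slack=7)

Answer: |valley     |
|glass      |
|calendar   |
|slow number|
|table  leaf|
|rainbow    |
|leaf   with|
|old      on|
|desert deep|
|frog       |
|kitchen    |
|fish gentle|
|milk       |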